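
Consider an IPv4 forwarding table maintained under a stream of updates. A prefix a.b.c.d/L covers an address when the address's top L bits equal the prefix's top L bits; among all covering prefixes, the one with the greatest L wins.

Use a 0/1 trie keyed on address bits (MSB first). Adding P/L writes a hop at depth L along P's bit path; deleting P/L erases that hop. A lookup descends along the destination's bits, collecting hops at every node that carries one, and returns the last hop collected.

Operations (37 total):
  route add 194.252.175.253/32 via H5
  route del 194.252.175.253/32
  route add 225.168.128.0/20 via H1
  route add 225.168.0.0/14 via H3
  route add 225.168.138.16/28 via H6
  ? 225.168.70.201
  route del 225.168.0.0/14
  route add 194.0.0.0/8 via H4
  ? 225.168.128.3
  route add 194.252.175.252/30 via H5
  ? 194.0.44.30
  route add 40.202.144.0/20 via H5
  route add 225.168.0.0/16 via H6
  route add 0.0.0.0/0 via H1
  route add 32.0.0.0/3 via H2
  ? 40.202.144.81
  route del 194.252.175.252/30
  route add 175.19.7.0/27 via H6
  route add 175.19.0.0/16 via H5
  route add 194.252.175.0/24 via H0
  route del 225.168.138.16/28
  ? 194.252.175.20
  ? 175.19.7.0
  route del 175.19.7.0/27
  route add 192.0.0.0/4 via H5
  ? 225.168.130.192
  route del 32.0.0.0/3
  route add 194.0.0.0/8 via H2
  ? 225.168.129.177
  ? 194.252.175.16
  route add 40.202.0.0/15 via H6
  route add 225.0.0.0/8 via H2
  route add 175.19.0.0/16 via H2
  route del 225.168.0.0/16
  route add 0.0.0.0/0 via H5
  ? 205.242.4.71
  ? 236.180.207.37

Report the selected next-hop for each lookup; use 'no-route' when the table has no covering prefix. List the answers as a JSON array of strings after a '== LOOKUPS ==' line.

Process each operation:
  add 194.252.175.253/32 -> H5 at depth 32
  del 194.252.175.253/32 (clear depth 32)
  add 225.168.128.0/20 -> H1 at depth 20
  add 225.168.0.0/14 -> H3 at depth 14
  add 225.168.138.16/28 -> H6 at depth 28
  ? 225.168.70.201  path d0:-→d1:-→d2:-→d3:-→d4:-→d5:-→d6:-→d7:-→d8:-→d9:-→d10:-→d11:-→d12:-→d13:-→d14:H3→d15:-→d16:-  best=H3
  del 225.168.0.0/14 (clear depth 14)
  add 194.0.0.0/8 -> H4 at depth 8
  ? 225.168.128.3  path d0:-→d1:-→d2:-→d3:-→d4:-→d5:-→d6:-→d7:-→d8:-→d9:-→d10:-→d11:-→d12:-→d13:-→d14:-→d15:-→d16:-→d17:-→d18:-→d19:-→d20:H1  best=H1
  add 194.252.175.252/30 -> H5 at depth 30
  ? 194.0.44.30  path d0:-→d1:-→d2:-→d3:-→d4:-→d5:-→d6:-→d7:-→d8:H4  best=H4
  add 40.202.144.0/20 -> H5 at depth 20
  add 225.168.0.0/16 -> H6 at depth 16
  add 0.0.0.0/0 -> H1 at depth 0
  add 32.0.0.0/3 -> H2 at depth 3
  ? 40.202.144.81  path d0:H1→d1:-→d2:-→d3:H2→d4:-→d5:-→d6:-→d7:-→d8:-→d9:-→d10:-→d11:-→d12:-→d13:-→d14:-→d15:-→d16:-→d17:-→d18:-→d19:-→d20:H5  best=H5
  del 194.252.175.252/30 (clear depth 30)
  add 175.19.7.0/27 -> H6 at depth 27
  add 175.19.0.0/16 -> H5 at depth 16
  add 194.252.175.0/24 -> H0 at depth 24
  del 225.168.138.16/28 (clear depth 28)
  ? 194.252.175.20  path d0:H1→d1:-→d2:-→d3:-→d4:-→d5:-→d6:-→d7:-→d8:H4→d9:-→d10:-→d11:-→d12:-→d13:-→d14:-→d15:-→d16:-→d17:-→d18:-→d19:-→d20:-→d21:-→d22:-→d23:-→d24:H0  best=H0
  ? 175.19.7.0  path d0:H1→d1:-→d2:-→d3:-→d4:-→d5:-→d6:-→d7:-→d8:-→d9:-→d10:-→d11:-→d12:-→d13:-→d14:-→d15:-→d16:H5→d17:-→d18:-→d19:-→d20:-→d21:-→d22:-→d23:-→d24:-→d25:-→d26:-→d27:H6  best=H6
  del 175.19.7.0/27 (clear depth 27)
  add 192.0.0.0/4 -> H5 at depth 4
  ? 225.168.130.192  path d0:H1→d1:-→d2:-→d3:-→d4:-→d5:-→d6:-→d7:-→d8:-→d9:-→d10:-→d11:-→d12:-→d13:-→d14:-→d15:-→d16:H6→d17:-→d18:-→d19:-→d20:H1  best=H1
  del 32.0.0.0/3 (clear depth 3)
  add 194.0.0.0/8 -> H2 at depth 8
  ? 225.168.129.177  path d0:H1→d1:-→d2:-→d3:-→d4:-→d5:-→d6:-→d7:-→d8:-→d9:-→d10:-→d11:-→d12:-→d13:-→d14:-→d15:-→d16:H6→d17:-→d18:-→d19:-→d20:H1  best=H1
  ? 194.252.175.16  path d0:H1→d1:-→d2:-→d3:-→d4:H5→d5:-→d6:-→d7:-→d8:H2→d9:-→d10:-→d11:-→d12:-→d13:-→d14:-→d15:-→d16:-→d17:-→d18:-→d19:-→d20:-→d21:-→d22:-→d23:-→d24:H0  best=H0
  add 40.202.0.0/15 -> H6 at depth 15
  add 225.0.0.0/8 -> H2 at depth 8
  add 175.19.0.0/16 -> H2 at depth 16
  del 225.168.0.0/16 (clear depth 16)
  add 0.0.0.0/0 -> H5 at depth 0
  ? 205.242.4.71  path d0:H5→d1:-→d2:-→d3:-→d4:H5  best=H5
  ? 236.180.207.37  path d0:H5→d1:-→d2:-→d3:-→d4:-  best=H5

== LOOKUPS ==
["H3","H1","H4","H5","H0","H6","H1","H1","H0","H5","H5"]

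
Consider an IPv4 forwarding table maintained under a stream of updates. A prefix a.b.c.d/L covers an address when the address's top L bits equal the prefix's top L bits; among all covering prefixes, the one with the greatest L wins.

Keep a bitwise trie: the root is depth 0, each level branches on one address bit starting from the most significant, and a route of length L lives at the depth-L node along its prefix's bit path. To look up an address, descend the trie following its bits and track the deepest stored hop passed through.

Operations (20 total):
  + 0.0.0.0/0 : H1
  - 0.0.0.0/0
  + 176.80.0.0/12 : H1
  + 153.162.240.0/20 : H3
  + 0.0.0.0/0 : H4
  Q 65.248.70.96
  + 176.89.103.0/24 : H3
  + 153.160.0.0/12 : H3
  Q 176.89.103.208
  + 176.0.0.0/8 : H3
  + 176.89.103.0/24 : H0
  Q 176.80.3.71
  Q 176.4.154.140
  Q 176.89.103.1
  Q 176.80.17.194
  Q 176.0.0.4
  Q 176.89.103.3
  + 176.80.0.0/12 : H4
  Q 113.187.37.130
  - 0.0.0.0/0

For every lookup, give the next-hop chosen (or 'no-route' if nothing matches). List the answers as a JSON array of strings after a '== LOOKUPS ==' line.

Trace:
  + 0.0.0.0/0 (H1) depth=0
  del 0.0.0.0/0 (clear depth 0)
  + 176.80.0.0/12 (H1) depth=12
  + 153.162.240.0/20 (H3) depth=20
  + 0.0.0.0/0 (H4) depth=0
  lookup 65.248.70.96: bits ε walk d0:H4 -> H4
  + 176.89.103.0/24 (H3) depth=24
  + 153.160.0.0/12 (H3) depth=12
  lookup 176.89.103.208: bits 101100000101100101100111 walk d0:H4→d1:-→d2:-→d3:-→d4:-→d5:-→d6:-→d7:-→d8:-→d9:-→d10:-→d11:-→d12:H1→d13:-→d14:-→d15:-→d16:-→d17:-→d18:-→d19:-→d20:-→d21:-→d22:-→d23:-→d24:H3 -> H3
  + 176.0.0.0/8 (H3) depth=8
  + 176.89.103.0/24 (H0) depth=24
  lookup 176.80.3.71: bits 101100000101 walk d0:H4→d1:-→d2:-→d3:-→d4:-→d5:-→d6:-→d7:-→d8:H3→d9:-→d10:-→d11:-→d12:H1 -> H1
  lookup 176.4.154.140: bits 101100000 walk d0:H4→d1:-→d2:-→d3:-→d4:-→d5:-→d6:-→d7:-→d8:H3→d9:- -> H3
  lookup 176.89.103.1: bits 101100000101100101100111 walk d0:H4→d1:-→d2:-→d3:-→d4:-→d5:-→d6:-→d7:-→d8:H3→d9:-→d10:-→d11:-→d12:H1→d13:-→d14:-→d15:-→d16:-→d17:-→d18:-→d19:-→d20:-→d21:-→d22:-→d23:-→d24:H0 -> H0
  lookup 176.80.17.194: bits 101100000101 walk d0:H4→d1:-→d2:-→d3:-→d4:-→d5:-→d6:-→d7:-→d8:H3→d9:-→d10:-→d11:-→d12:H1 -> H1
  lookup 176.0.0.4: bits 101100000 walk d0:H4→d1:-→d2:-→d3:-→d4:-→d5:-→d6:-→d7:-→d8:H3→d9:- -> H3
  lookup 176.89.103.3: bits 101100000101100101100111 walk d0:H4→d1:-→d2:-→d3:-→d4:-→d5:-→d6:-→d7:-→d8:H3→d9:-→d10:-→d11:-→d12:H1→d13:-→d14:-→d15:-→d16:-→d17:-→d18:-→d19:-→d20:-→d21:-→d22:-→d23:-→d24:H0 -> H0
  + 176.80.0.0/12 (H4) depth=12
  lookup 113.187.37.130: bits ε walk d0:H4 -> H4
  del 0.0.0.0/0 (clear depth 0)

== LOOKUPS ==
["H4","H3","H1","H3","H0","H1","H3","H0","H4"]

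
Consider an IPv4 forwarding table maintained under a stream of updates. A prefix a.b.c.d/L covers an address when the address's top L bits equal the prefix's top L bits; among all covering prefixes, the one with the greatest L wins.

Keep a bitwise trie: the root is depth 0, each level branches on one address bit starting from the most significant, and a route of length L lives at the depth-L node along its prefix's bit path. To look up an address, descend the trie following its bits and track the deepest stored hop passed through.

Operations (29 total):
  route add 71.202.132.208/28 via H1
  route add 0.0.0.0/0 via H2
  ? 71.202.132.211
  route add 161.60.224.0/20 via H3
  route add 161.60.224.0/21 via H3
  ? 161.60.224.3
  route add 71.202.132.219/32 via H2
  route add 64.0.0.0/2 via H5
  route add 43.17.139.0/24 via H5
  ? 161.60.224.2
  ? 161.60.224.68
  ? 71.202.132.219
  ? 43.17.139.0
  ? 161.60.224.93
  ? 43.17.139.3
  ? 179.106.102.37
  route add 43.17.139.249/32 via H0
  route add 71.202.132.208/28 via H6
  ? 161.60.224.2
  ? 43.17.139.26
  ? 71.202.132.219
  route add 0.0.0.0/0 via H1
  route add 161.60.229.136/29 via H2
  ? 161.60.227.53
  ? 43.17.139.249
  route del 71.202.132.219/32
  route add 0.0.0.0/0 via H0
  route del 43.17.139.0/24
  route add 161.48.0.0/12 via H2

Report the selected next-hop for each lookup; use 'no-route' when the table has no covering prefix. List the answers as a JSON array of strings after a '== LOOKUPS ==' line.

Trace:
  + 71.202.132.208/28 (H1) depth=28
  + 0.0.0.0/0 (H2) depth=0
  lookup 71.202.132.211: bits 0100011111001010100001001101 walk d0:H2→d1:-→d2:-→d3:-→d4:-→d5:-→d6:-→d7:-→d8:-→d9:-→d10:-→d11:-→d12:-→d13:-→d14:-→d15:-→d16:-→d17:-→d18:-→d19:-→d20:-→d21:-→d22:-→d23:-→d24:-→d25:-→d26:-→d27:-→d28:H1 -> H1
  + 161.60.224.0/20 (H3) depth=20
  + 161.60.224.0/21 (H3) depth=21
  lookup 161.60.224.3: bits 101000010011110011100 walk d0:H2→d1:-→d2:-→d3:-→d4:-→d5:-→d6:-→d7:-→d8:-→d9:-→d10:-→d11:-→d12:-→d13:-→d14:-→d15:-→d16:-→d17:-→d18:-→d19:-→d20:H3→d21:H3 -> H3
  + 71.202.132.219/32 (H2) depth=32
  + 64.0.0.0/2 (H5) depth=2
  + 43.17.139.0/24 (H5) depth=24
  lookup 161.60.224.2: bits 101000010011110011100 walk d0:H2→d1:-→d2:-→d3:-→d4:-→d5:-→d6:-→d7:-→d8:-→d9:-→d10:-→d11:-→d12:-→d13:-→d14:-→d15:-→d16:-→d17:-→d18:-→d19:-→d20:H3→d21:H3 -> H3
  lookup 161.60.224.68: bits 101000010011110011100 walk d0:H2→d1:-→d2:-→d3:-→d4:-→d5:-→d6:-→d7:-→d8:-→d9:-→d10:-→d11:-→d12:-→d13:-→d14:-→d15:-→d16:-→d17:-→d18:-→d19:-→d20:H3→d21:H3 -> H3
  lookup 71.202.132.219: bits 01000111110010101000010011011011 walk d0:H2→d1:-→d2:H5→d3:-→d4:-→d5:-→d6:-→d7:-→d8:-→d9:-→d10:-→d11:-→d12:-→d13:-→d14:-→d15:-→d16:-→d17:-→d18:-→d19:-→d20:-→d21:-→d22:-→d23:-→d24:-→d25:-→d26:-→d27:-→d28:H1→d29:-→d30:-→d31:-→d32:H2 -> H2
  lookup 43.17.139.0: bits 001010110001000110001011 walk d0:H2→d1:-→d2:-→d3:-→d4:-→d5:-→d6:-→d7:-→d8:-→d9:-→d10:-→d11:-→d12:-→d13:-→d14:-→d15:-→d16:-→d17:-→d18:-→d19:-→d20:-→d21:-→d22:-→d23:-→d24:H5 -> H5
  lookup 161.60.224.93: bits 101000010011110011100 walk d0:H2→d1:-→d2:-→d3:-→d4:-→d5:-→d6:-→d7:-→d8:-→d9:-→d10:-→d11:-→d12:-→d13:-→d14:-→d15:-→d16:-→d17:-→d18:-→d19:-→d20:H3→d21:H3 -> H3
  lookup 43.17.139.3: bits 001010110001000110001011 walk d0:H2→d1:-→d2:-→d3:-→d4:-→d5:-→d6:-→d7:-→d8:-→d9:-→d10:-→d11:-→d12:-→d13:-→d14:-→d15:-→d16:-→d17:-→d18:-→d19:-→d20:-→d21:-→d22:-→d23:-→d24:H5 -> H5
  lookup 179.106.102.37: bits 101 walk d0:H2→d1:-→d2:-→d3:- -> H2
  + 43.17.139.249/32 (H0) depth=32
  + 71.202.132.208/28 (H6) depth=28
  lookup 161.60.224.2: bits 101000010011110011100 walk d0:H2→d1:-→d2:-→d3:-→d4:-→d5:-→d6:-→d7:-→d8:-→d9:-→d10:-→d11:-→d12:-→d13:-→d14:-→d15:-→d16:-→d17:-→d18:-→d19:-→d20:H3→d21:H3 -> H3
  lookup 43.17.139.26: bits 001010110001000110001011 walk d0:H2→d1:-→d2:-→d3:-→d4:-→d5:-→d6:-→d7:-→d8:-→d9:-→d10:-→d11:-→d12:-→d13:-→d14:-→d15:-→d16:-→d17:-→d18:-→d19:-→d20:-→d21:-→d22:-→d23:-→d24:H5 -> H5
  lookup 71.202.132.219: bits 01000111110010101000010011011011 walk d0:H2→d1:-→d2:H5→d3:-→d4:-→d5:-→d6:-→d7:-→d8:-→d9:-→d10:-→d11:-→d12:-→d13:-→d14:-→d15:-→d16:-→d17:-→d18:-→d19:-→d20:-→d21:-→d22:-→d23:-→d24:-→d25:-→d26:-→d27:-→d28:H6→d29:-→d30:-→d31:-→d32:H2 -> H2
  + 0.0.0.0/0 (H1) depth=0
  + 161.60.229.136/29 (H2) depth=29
  lookup 161.60.227.53: bits 101000010011110011100 walk d0:H1→d1:-→d2:-→d3:-→d4:-→d5:-→d6:-→d7:-→d8:-→d9:-→d10:-→d11:-→d12:-→d13:-→d14:-→d15:-→d16:-→d17:-→d18:-→d19:-→d20:H3→d21:H3 -> H3
  lookup 43.17.139.249: bits 00101011000100011000101111111001 walk d0:H1→d1:-→d2:-→d3:-→d4:-→d5:-→d6:-→d7:-→d8:-→d9:-→d10:-→d11:-→d12:-→d13:-→d14:-→d15:-→d16:-→d17:-→d18:-→d19:-→d20:-→d21:-→d22:-→d23:-→d24:H5→d25:-→d26:-→d27:-→d28:-→d29:-→d30:-→d31:-→d32:H0 -> H0
  del 71.202.132.219/32 (clear depth 32)
  + 0.0.0.0/0 (H0) depth=0
  del 43.17.139.0/24 (clear depth 24)
  + 161.48.0.0/12 (H2) depth=12

== LOOKUPS ==
["H1","H3","H3","H3","H2","H5","H3","H5","H2","H3","H5","H2","H3","H0"]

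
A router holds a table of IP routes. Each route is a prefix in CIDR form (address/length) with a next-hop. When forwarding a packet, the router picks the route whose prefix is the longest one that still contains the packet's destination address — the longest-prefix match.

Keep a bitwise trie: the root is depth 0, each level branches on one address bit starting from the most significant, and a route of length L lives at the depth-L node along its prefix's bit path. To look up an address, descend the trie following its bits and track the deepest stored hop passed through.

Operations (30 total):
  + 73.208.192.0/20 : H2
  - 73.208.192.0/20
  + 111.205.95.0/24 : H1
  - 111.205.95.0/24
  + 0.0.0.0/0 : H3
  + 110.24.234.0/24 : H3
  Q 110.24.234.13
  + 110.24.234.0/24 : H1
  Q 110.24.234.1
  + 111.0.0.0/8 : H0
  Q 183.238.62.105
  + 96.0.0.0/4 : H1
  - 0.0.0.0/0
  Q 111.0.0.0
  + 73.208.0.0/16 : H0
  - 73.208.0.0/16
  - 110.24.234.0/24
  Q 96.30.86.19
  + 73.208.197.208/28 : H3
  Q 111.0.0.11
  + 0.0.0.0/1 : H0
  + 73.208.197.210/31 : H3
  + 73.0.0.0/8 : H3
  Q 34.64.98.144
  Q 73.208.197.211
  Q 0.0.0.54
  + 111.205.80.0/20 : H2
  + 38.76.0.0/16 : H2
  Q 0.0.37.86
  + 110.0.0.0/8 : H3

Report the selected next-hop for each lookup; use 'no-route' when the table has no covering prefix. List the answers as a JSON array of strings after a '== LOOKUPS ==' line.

Process each operation:
  + 73.208.192.0/20 (H2) depth=20
  - 73.208.192.0/20 clear@20
  + 111.205.95.0/24 (H1) depth=24
  - 111.205.95.0/24 clear@24
  + 0.0.0.0/0 (H3) depth=0
  + 110.24.234.0/24 (H3) depth=24
  ? 110.24.234.13  path d0:H3→d1:-→d2:-→d3:-→d4:-→d5:-→d6:-→d7:-→d8:-→d9:-→d10:-→d11:-→d12:-→d13:-→d14:-→d15:-→d16:-→d17:-→d18:-→d19:-→d20:-→d21:-→d22:-→d23:-→d24:H3  best=H3
  + 110.24.234.0/24 (H1) depth=24
  ? 110.24.234.1  path d0:H3→d1:-→d2:-→d3:-→d4:-→d5:-→d6:-→d7:-→d8:-→d9:-→d10:-→d11:-→d12:-→d13:-→d14:-→d15:-→d16:-→d17:-→d18:-→d19:-→d20:-→d21:-→d22:-→d23:-→d24:H1  best=H1
  + 111.0.0.0/8 (H0) depth=8
  ? 183.238.62.105  path d0:H3  best=H3
  + 96.0.0.0/4 (H1) depth=4
  - 0.0.0.0/0 clear@0
  ? 111.0.0.0  path d0:-→d1:-→d2:-→d3:-→d4:H1→d5:-→d6:-→d7:-→d8:H0  best=H0
  + 73.208.0.0/16 (H0) depth=16
  - 73.208.0.0/16 clear@16
  - 110.24.234.0/24 clear@24
  ? 96.30.86.19  path d0:-→d1:-→d2:-→d3:-→d4:H1  best=H1
  + 73.208.197.208/28 (H3) depth=28
  ? 111.0.0.11  path d0:-→d1:-→d2:-→d3:-→d4:H1→d5:-→d6:-→d7:-→d8:H0  best=H0
  + 0.0.0.0/1 (H0) depth=1
  + 73.208.197.210/31 (H3) depth=31
  + 73.0.0.0/8 (H3) depth=8
  ? 34.64.98.144  path d0:-→d1:H0  best=H0
  ? 73.208.197.211  path d0:-→d1:H0→d2:-→d3:-→d4:-→d5:-→d6:-→d7:-→d8:H3→d9:-→d10:-→d11:-→d12:-→d13:-→d14:-→d15:-→d16:-→d17:-→d18:-→d19:-→d20:-→d21:-→d22:-→d23:-→d24:-→d25:-→d26:-→d27:-→d28:H3→d29:-→d30:-→d31:H3  best=H3
  ? 0.0.0.54  path d0:-→d1:H0  best=H0
  + 111.205.80.0/20 (H2) depth=20
  + 38.76.0.0/16 (H2) depth=16
  ? 0.0.37.86  path d0:-→d1:H0→d2:-  best=H0
  + 110.0.0.0/8 (H3) depth=8

== LOOKUPS ==
["H3","H1","H3","H0","H1","H0","H0","H3","H0","H0"]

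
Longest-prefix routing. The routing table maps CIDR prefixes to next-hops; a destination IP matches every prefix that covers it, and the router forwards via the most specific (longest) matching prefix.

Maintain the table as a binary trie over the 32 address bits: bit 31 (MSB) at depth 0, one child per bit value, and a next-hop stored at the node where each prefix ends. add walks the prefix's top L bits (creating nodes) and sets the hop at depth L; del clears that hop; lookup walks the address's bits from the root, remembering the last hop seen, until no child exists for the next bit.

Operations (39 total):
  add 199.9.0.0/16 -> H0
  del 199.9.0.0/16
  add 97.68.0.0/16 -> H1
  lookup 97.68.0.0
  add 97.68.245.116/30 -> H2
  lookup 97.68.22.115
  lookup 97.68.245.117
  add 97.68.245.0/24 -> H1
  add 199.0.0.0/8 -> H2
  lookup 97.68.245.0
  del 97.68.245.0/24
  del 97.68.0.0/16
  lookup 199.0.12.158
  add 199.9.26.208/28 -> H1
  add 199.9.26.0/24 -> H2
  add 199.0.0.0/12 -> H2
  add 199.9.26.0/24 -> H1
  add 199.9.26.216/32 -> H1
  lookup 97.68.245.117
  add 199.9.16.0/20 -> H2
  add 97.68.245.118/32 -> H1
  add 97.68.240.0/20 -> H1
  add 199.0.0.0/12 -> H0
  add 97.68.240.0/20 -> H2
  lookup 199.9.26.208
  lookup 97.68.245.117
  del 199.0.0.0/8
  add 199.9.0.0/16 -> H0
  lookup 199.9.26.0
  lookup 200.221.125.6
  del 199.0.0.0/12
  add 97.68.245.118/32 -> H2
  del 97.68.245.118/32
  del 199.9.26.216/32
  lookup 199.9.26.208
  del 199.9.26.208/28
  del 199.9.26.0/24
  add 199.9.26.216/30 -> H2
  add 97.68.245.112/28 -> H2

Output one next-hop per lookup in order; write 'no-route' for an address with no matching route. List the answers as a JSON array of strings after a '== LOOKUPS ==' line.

Apply in order:
  + 199.9.0.0/16 (H0) depth=16
  del 199.9.0.0/16 (clear depth 16)
  + 97.68.0.0/16 (H1) depth=16
  lookup 97.68.0.0: bits 0110000101000100 walk d0:-→d1:-→d2:-→d3:-→d4:-→d5:-→d6:-→d7:-→d8:-→d9:-→d10:-→d11:-→d12:-→d13:-→d14:-→d15:-→d16:H1 -> H1
  + 97.68.245.116/30 (H2) depth=30
  lookup 97.68.22.115: bits 0110000101000100 walk d0:-→d1:-→d2:-→d3:-→d4:-→d5:-→d6:-→d7:-→d8:-→d9:-→d10:-→d11:-→d12:-→d13:-→d14:-→d15:-→d16:H1 -> H1
  lookup 97.68.245.117: bits 011000010100010011110101011101 walk d0:-→d1:-→d2:-→d3:-→d4:-→d5:-→d6:-→d7:-→d8:-→d9:-→d10:-→d11:-→d12:-→d13:-→d14:-→d15:-→d16:H1→d17:-→d18:-→d19:-→d20:-→d21:-→d22:-→d23:-→d24:-→d25:-→d26:-→d27:-→d28:-→d29:-→d30:H2 -> H2
  + 97.68.245.0/24 (H1) depth=24
  + 199.0.0.0/8 (H2) depth=8
  lookup 97.68.245.0: bits 0110000101000100111101010 walk d0:-→d1:-→d2:-→d3:-→d4:-→d5:-→d6:-→d7:-→d8:-→d9:-→d10:-→d11:-→d12:-→d13:-→d14:-→d15:-→d16:H1→d17:-→d18:-→d19:-→d20:-→d21:-→d22:-→d23:-→d24:H1→d25:- -> H1
  del 97.68.245.0/24 (clear depth 24)
  del 97.68.0.0/16 (clear depth 16)
  lookup 199.0.12.158: bits 110001110000 walk d0:-→d1:-→d2:-→d3:-→d4:-→d5:-→d6:-→d7:-→d8:H2→d9:-→d10:-→d11:-→d12:- -> H2
  + 199.9.26.208/28 (H1) depth=28
  + 199.9.26.0/24 (H2) depth=24
  + 199.0.0.0/12 (H2) depth=12
  + 199.9.26.0/24 (H1) depth=24
  + 199.9.26.216/32 (H1) depth=32
  lookup 97.68.245.117: bits 011000010100010011110101011101 walk d0:-→d1:-→d2:-→d3:-→d4:-→d5:-→d6:-→d7:-→d8:-→d9:-→d10:-→d11:-→d12:-→d13:-→d14:-→d15:-→d16:-→d17:-→d18:-→d19:-→d20:-→d21:-→d22:-→d23:-→d24:-→d25:-→d26:-→d27:-→d28:-→d29:-→d30:H2 -> H2
  + 199.9.16.0/20 (H2) depth=20
  + 97.68.245.118/32 (H1) depth=32
  + 97.68.240.0/20 (H1) depth=20
  + 199.0.0.0/12 (H0) depth=12
  + 97.68.240.0/20 (H2) depth=20
  lookup 199.9.26.208: bits 1100011100001001000110101101 walk d0:-→d1:-→d2:-→d3:-→d4:-→d5:-→d6:-→d7:-→d8:H2→d9:-→d10:-→d11:-→d12:H0→d13:-→d14:-→d15:-→d16:-→d17:-→d18:-→d19:-→d20:H2→d21:-→d22:-→d23:-→d24:H1→d25:-→d26:-→d27:-→d28:H1 -> H1
  lookup 97.68.245.117: bits 011000010100010011110101011101 walk d0:-→d1:-→d2:-→d3:-→d4:-→d5:-→d6:-→d7:-→d8:-→d9:-→d10:-→d11:-→d12:-→d13:-→d14:-→d15:-→d16:-→d17:-→d18:-→d19:-→d20:H2→d21:-→d22:-→d23:-→d24:-→d25:-→d26:-→d27:-→d28:-→d29:-→d30:H2 -> H2
  del 199.0.0.0/8 (clear depth 8)
  + 199.9.0.0/16 (H0) depth=16
  lookup 199.9.26.0: bits 110001110000100100011010 walk d0:-→d1:-→d2:-→d3:-→d4:-→d5:-→d6:-→d7:-→d8:-→d9:-→d10:-→d11:-→d12:H0→d13:-→d14:-→d15:-→d16:H0→d17:-→d18:-→d19:-→d20:H2→d21:-→d22:-→d23:-→d24:H1 -> H1
  lookup 200.221.125.6: bits 1100 walk d0:-→d1:-→d2:-→d3:-→d4:- -> no-route
  del 199.0.0.0/12 (clear depth 12)
  + 97.68.245.118/32 (H2) depth=32
  del 97.68.245.118/32 (clear depth 32)
  del 199.9.26.216/32 (clear depth 32)
  lookup 199.9.26.208: bits 1100011100001001000110101101 walk d0:-→d1:-→d2:-→d3:-→d4:-→d5:-→d6:-→d7:-→d8:-→d9:-→d10:-→d11:-→d12:-→d13:-→d14:-→d15:-→d16:H0→d17:-→d18:-→d19:-→d20:H2→d21:-→d22:-→d23:-→d24:H1→d25:-→d26:-→d27:-→d28:H1 -> H1
  del 199.9.26.208/28 (clear depth 28)
  del 199.9.26.0/24 (clear depth 24)
  + 199.9.26.216/30 (H2) depth=30
  + 97.68.245.112/28 (H2) depth=28

== LOOKUPS ==
["H1","H1","H2","H1","H2","H2","H1","H2","H1","no-route","H1"]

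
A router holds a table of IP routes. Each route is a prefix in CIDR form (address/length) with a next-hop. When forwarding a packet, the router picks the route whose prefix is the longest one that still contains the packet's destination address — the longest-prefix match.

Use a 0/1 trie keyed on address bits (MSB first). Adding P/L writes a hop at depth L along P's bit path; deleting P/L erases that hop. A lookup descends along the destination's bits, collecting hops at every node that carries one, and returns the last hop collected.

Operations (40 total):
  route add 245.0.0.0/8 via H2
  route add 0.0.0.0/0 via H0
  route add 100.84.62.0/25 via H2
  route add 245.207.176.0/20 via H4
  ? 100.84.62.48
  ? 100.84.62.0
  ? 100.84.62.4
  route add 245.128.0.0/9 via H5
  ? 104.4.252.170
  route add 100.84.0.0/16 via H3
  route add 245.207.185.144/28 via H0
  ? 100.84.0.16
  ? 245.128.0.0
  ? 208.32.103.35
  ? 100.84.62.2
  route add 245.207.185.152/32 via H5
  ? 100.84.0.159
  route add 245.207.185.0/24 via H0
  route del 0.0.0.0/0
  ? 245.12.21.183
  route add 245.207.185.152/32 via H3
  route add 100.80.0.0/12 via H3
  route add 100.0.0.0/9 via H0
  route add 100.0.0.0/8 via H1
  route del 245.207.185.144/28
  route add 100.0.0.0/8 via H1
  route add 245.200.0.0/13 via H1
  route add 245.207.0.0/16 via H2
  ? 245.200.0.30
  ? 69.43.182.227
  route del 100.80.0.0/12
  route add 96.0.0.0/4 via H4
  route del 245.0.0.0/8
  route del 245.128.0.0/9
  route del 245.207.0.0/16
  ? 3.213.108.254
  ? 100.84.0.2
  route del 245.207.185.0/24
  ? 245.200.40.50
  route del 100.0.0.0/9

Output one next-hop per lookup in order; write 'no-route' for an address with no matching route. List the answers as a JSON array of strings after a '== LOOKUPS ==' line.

Process each operation:
  + 245.0.0.0/8 (H2) depth=8
  + 0.0.0.0/0 (H0) depth=0
  + 100.84.62.0/25 (H2) depth=25
  + 245.207.176.0/20 (H4) depth=20
  ? 100.84.62.48  path d0:H0→d1:-→d2:-→d3:-→d4:-→d5:-→d6:-→d7:-→d8:-→d9:-→d10:-→d11:-→d12:-→d13:-→d14:-→d15:-→d16:-→d17:-→d18:-→d19:-→d20:-→d21:-→d22:-→d23:-→d24:-→d25:H2  best=H2
  ? 100.84.62.0  path d0:H0→d1:-→d2:-→d3:-→d4:-→d5:-→d6:-→d7:-→d8:-→d9:-→d10:-→d11:-→d12:-→d13:-→d14:-→d15:-→d16:-→d17:-→d18:-→d19:-→d20:-→d21:-→d22:-→d23:-→d24:-→d25:H2  best=H2
  ? 100.84.62.4  path d0:H0→d1:-→d2:-→d3:-→d4:-→d5:-→d6:-→d7:-→d8:-→d9:-→d10:-→d11:-→d12:-→d13:-→d14:-→d15:-→d16:-→d17:-→d18:-→d19:-→d20:-→d21:-→d22:-→d23:-→d24:-→d25:H2  best=H2
  + 245.128.0.0/9 (H5) depth=9
  ? 104.4.252.170  path d0:H0→d1:-→d2:-→d3:-→d4:-  best=H0
  + 100.84.0.0/16 (H3) depth=16
  + 245.207.185.144/28 (H0) depth=28
  ? 100.84.0.16  path d0:H0→d1:-→d2:-→d3:-→d4:-→d5:-→d6:-→d7:-→d8:-→d9:-→d10:-→d11:-→d12:-→d13:-→d14:-→d15:-→d16:H3→d17:-→d18:-  best=H3
  ? 245.128.0.0  path d0:H0→d1:-→d2:-→d3:-→d4:-→d5:-→d6:-→d7:-→d8:H2→d9:H5  best=H5
  ? 208.32.103.35  path d0:H0→d1:-→d2:-  best=H0
  ? 100.84.62.2  path d0:H0→d1:-→d2:-→d3:-→d4:-→d5:-→d6:-→d7:-→d8:-→d9:-→d10:-→d11:-→d12:-→d13:-→d14:-→d15:-→d16:H3→d17:-→d18:-→d19:-→d20:-→d21:-→d22:-→d23:-→d24:-→d25:H2  best=H2
  + 245.207.185.152/32 (H5) depth=32
  ? 100.84.0.159  path d0:H0→d1:-→d2:-→d3:-→d4:-→d5:-→d6:-→d7:-→d8:-→d9:-→d10:-→d11:-→d12:-→d13:-→d14:-→d15:-→d16:H3→d17:-→d18:-  best=H3
  + 245.207.185.0/24 (H0) depth=24
  - 0.0.0.0/0 clear@0
  ? 245.12.21.183  path d0:-→d1:-→d2:-→d3:-→d4:-→d5:-→d6:-→d7:-→d8:H2  best=H2
  + 245.207.185.152/32 (H3) depth=32
  + 100.80.0.0/12 (H3) depth=12
  + 100.0.0.0/9 (H0) depth=9
  + 100.0.0.0/8 (H1) depth=8
  - 245.207.185.144/28 clear@28
  + 100.0.0.0/8 (H1) depth=8
  + 245.200.0.0/13 (H1) depth=13
  + 245.207.0.0/16 (H2) depth=16
  ? 245.200.0.30  path d0:-→d1:-→d2:-→d3:-→d4:-→d5:-→d6:-→d7:-→d8:H2→d9:H5→d10:-→d11:-→d12:-→d13:H1  best=H1
  ? 69.43.182.227  path d0:-→d1:-→d2:-  best=no-route
  - 100.80.0.0/12 clear@12
  + 96.0.0.0/4 (H4) depth=4
  - 245.0.0.0/8 clear@8
  - 245.128.0.0/9 clear@9
  - 245.207.0.0/16 clear@16
  ? 3.213.108.254  path d0:-→d1:-  best=no-route
  ? 100.84.0.2  path d0:-→d1:-→d2:-→d3:-→d4:H4→d5:-→d6:-→d7:-→d8:H1→d9:H0→d10:-→d11:-→d12:-→d13:-→d14:-→d15:-→d16:H3→d17:-→d18:-  best=H3
  - 245.207.185.0/24 clear@24
  ? 245.200.40.50  path d0:-→d1:-→d2:-→d3:-→d4:-→d5:-→d6:-→d7:-→d8:-→d9:-→d10:-→d11:-→d12:-→d13:H1  best=H1
  - 100.0.0.0/9 clear@9

== LOOKUPS ==
["H2","H2","H2","H0","H3","H5","H0","H2","H3","H2","H1","no-route","no-route","H3","H1"]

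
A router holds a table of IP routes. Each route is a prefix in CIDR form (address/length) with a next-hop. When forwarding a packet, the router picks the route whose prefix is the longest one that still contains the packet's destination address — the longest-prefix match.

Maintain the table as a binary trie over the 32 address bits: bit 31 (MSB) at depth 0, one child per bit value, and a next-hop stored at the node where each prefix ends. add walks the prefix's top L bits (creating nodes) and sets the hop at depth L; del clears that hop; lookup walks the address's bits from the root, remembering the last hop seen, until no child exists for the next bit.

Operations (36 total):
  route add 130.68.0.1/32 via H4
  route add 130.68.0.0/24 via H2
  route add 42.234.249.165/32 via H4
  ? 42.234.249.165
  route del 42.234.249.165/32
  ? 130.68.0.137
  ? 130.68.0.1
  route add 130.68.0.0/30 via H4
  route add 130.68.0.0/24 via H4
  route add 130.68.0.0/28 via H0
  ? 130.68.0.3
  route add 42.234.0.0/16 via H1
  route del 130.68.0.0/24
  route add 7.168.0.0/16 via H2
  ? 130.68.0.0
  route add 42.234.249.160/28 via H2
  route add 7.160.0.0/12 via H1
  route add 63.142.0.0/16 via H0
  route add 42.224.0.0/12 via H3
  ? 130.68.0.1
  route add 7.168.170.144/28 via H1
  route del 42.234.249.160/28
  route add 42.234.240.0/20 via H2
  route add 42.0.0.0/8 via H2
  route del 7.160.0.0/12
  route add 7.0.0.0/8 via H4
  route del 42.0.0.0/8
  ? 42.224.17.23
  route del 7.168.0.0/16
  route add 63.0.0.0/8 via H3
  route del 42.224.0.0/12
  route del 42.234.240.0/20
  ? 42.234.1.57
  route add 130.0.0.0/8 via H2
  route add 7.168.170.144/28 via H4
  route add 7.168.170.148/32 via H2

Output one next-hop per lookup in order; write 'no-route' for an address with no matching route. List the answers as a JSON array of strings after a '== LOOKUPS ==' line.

Apply in order:
  add 130.68.0.1/32 -> H4 at depth 32
  add 130.68.0.0/24 -> H2 at depth 24
  add 42.234.249.165/32 -> H4 at depth 32
  ? 42.234.249.165  path d0:-→d1:-→d2:-→d3:-→d4:-→d5:-→d6:-→d7:-→d8:-→d9:-→d10:-→d11:-→d12:-→d13:-→d14:-→d15:-→d16:-→d17:-→d18:-→d19:-→d20:-→d21:-→d22:-→d23:-→d24:-→d25:-→d26:-→d27:-→d28:-→d29:-→d30:-→d31:-→d32:H4  best=H4
  del 42.234.249.165/32 (clear depth 32)
  ? 130.68.0.137  path d0:-→d1:-→d2:-→d3:-→d4:-→d5:-→d6:-→d7:-→d8:-→d9:-→d10:-→d11:-→d12:-→d13:-→d14:-→d15:-→d16:-→d17:-→d18:-→d19:-→d20:-→d21:-→d22:-→d23:-→d24:H2  best=H2
  ? 130.68.0.1  path d0:-→d1:-→d2:-→d3:-→d4:-→d5:-→d6:-→d7:-→d8:-→d9:-→d10:-→d11:-→d12:-→d13:-→d14:-→d15:-→d16:-→d17:-→d18:-→d19:-→d20:-→d21:-→d22:-→d23:-→d24:H2→d25:-→d26:-→d27:-→d28:-→d29:-→d30:-→d31:-→d32:H4  best=H4
  add 130.68.0.0/30 -> H4 at depth 30
  add 130.68.0.0/24 -> H4 at depth 24
  add 130.68.0.0/28 -> H0 at depth 28
  ? 130.68.0.3  path d0:-→d1:-→d2:-→d3:-→d4:-→d5:-→d6:-→d7:-→d8:-→d9:-→d10:-→d11:-→d12:-→d13:-→d14:-→d15:-→d16:-→d17:-→d18:-→d19:-→d20:-→d21:-→d22:-→d23:-→d24:H4→d25:-→d26:-→d27:-→d28:H0→d29:-→d30:H4  best=H4
  add 42.234.0.0/16 -> H1 at depth 16
  del 130.68.0.0/24 (clear depth 24)
  add 7.168.0.0/16 -> H2 at depth 16
  ? 130.68.0.0  path d0:-→d1:-→d2:-→d3:-→d4:-→d5:-→d6:-→d7:-→d8:-→d9:-→d10:-→d11:-→d12:-→d13:-→d14:-→d15:-→d16:-→d17:-→d18:-→d19:-→d20:-→d21:-→d22:-→d23:-→d24:-→d25:-→d26:-→d27:-→d28:H0→d29:-→d30:H4→d31:-  best=H4
  add 42.234.249.160/28 -> H2 at depth 28
  add 7.160.0.0/12 -> H1 at depth 12
  add 63.142.0.0/16 -> H0 at depth 16
  add 42.224.0.0/12 -> H3 at depth 12
  ? 130.68.0.1  path d0:-→d1:-→d2:-→d3:-→d4:-→d5:-→d6:-→d7:-→d8:-→d9:-→d10:-→d11:-→d12:-→d13:-→d14:-→d15:-→d16:-→d17:-→d18:-→d19:-→d20:-→d21:-→d22:-→d23:-→d24:-→d25:-→d26:-→d27:-→d28:H0→d29:-→d30:H4→d31:-→d32:H4  best=H4
  add 7.168.170.144/28 -> H1 at depth 28
  del 42.234.249.160/28 (clear depth 28)
  add 42.234.240.0/20 -> H2 at depth 20
  add 42.0.0.0/8 -> H2 at depth 8
  del 7.160.0.0/12 (clear depth 12)
  add 7.0.0.0/8 -> H4 at depth 8
  del 42.0.0.0/8 (clear depth 8)
  ? 42.224.17.23  path d0:-→d1:-→d2:-→d3:-→d4:-→d5:-→d6:-→d7:-→d8:-→d9:-→d10:-→d11:-→d12:H3  best=H3
  del 7.168.0.0/16 (clear depth 16)
  add 63.0.0.0/8 -> H3 at depth 8
  del 42.224.0.0/12 (clear depth 12)
  del 42.234.240.0/20 (clear depth 20)
  ? 42.234.1.57  path d0:-→d1:-→d2:-→d3:-→d4:-→d5:-→d6:-→d7:-→d8:-→d9:-→d10:-→d11:-→d12:-→d13:-→d14:-→d15:-→d16:H1  best=H1
  add 130.0.0.0/8 -> H2 at depth 8
  add 7.168.170.144/28 -> H4 at depth 28
  add 7.168.170.148/32 -> H2 at depth 32

== LOOKUPS ==
["H4","H2","H4","H4","H4","H4","H3","H1"]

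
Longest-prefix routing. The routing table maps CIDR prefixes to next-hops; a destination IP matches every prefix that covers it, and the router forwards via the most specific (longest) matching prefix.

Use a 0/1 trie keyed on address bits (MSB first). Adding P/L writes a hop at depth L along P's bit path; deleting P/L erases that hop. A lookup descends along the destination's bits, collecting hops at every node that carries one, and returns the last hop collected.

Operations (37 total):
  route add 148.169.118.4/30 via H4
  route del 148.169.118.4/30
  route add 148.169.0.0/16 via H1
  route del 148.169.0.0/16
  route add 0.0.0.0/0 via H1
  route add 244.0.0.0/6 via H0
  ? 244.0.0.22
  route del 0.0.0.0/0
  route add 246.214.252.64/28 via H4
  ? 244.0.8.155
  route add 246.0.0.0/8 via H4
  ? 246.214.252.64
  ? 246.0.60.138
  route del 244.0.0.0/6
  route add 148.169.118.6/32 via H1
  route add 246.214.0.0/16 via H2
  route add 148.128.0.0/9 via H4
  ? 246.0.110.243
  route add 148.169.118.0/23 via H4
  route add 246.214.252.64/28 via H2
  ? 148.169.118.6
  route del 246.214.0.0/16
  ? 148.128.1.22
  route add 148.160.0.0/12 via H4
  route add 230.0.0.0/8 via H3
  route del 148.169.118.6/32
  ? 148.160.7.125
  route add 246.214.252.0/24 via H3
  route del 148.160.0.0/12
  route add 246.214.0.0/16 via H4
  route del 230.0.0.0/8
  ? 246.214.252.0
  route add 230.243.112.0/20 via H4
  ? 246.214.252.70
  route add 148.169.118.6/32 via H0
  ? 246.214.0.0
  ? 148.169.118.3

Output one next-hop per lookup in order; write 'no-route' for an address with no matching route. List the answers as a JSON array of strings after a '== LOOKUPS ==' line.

Trace:
  add 148.169.118.4/30 -> H4 at depth 30
  - 148.169.118.4/30 clear@30
  add 148.169.0.0/16 -> H1 at depth 16
  - 148.169.0.0/16 clear@16
  add 0.0.0.0/0 -> H1 at depth 0
  add 244.0.0.0/6 -> H0 at depth 6
  ? 244.0.0.22  path d0:H1→d1:-→d2:-→d3:-→d4:-→d5:-→d6:H0  best=H0
  - 0.0.0.0/0 clear@0
  add 246.214.252.64/28 -> H4 at depth 28
  ? 244.0.8.155  path d0:-→d1:-→d2:-→d3:-→d4:-→d5:-→d6:H0  best=H0
  add 246.0.0.0/8 -> H4 at depth 8
  ? 246.214.252.64  path d0:-→d1:-→d2:-→d3:-→d4:-→d5:-→d6:H0→d7:-→d8:H4→d9:-→d10:-→d11:-→d12:-→d13:-→d14:-→d15:-→d16:-→d17:-→d18:-→d19:-→d20:-→d21:-→d22:-→d23:-→d24:-→d25:-→d26:-→d27:-→d28:H4  best=H4
  ? 246.0.60.138  path d0:-→d1:-→d2:-→d3:-→d4:-→d5:-→d6:H0→d7:-→d8:H4  best=H4
  - 244.0.0.0/6 clear@6
  add 148.169.118.6/32 -> H1 at depth 32
  add 246.214.0.0/16 -> H2 at depth 16
  add 148.128.0.0/9 -> H4 at depth 9
  ? 246.0.110.243  path d0:-→d1:-→d2:-→d3:-→d4:-→d5:-→d6:-→d7:-→d8:H4  best=H4
  add 148.169.118.0/23 -> H4 at depth 23
  add 246.214.252.64/28 -> H2 at depth 28
  ? 148.169.118.6  path d0:-→d1:-→d2:-→d3:-→d4:-→d5:-→d6:-→d7:-→d8:-→d9:H4→d10:-→d11:-→d12:-→d13:-→d14:-→d15:-→d16:-→d17:-→d18:-→d19:-→d20:-→d21:-→d22:-→d23:H4→d24:-→d25:-→d26:-→d27:-→d28:-→d29:-→d30:-→d31:-→d32:H1  best=H1
  - 246.214.0.0/16 clear@16
  ? 148.128.1.22  path d0:-→d1:-→d2:-→d3:-→d4:-→d5:-→d6:-→d7:-→d8:-→d9:H4→d10:-  best=H4
  add 148.160.0.0/12 -> H4 at depth 12
  add 230.0.0.0/8 -> H3 at depth 8
  - 148.169.118.6/32 clear@32
  ? 148.160.7.125  path d0:-→d1:-→d2:-→d3:-→d4:-→d5:-→d6:-→d7:-→d8:-→d9:H4→d10:-→d11:-→d12:H4  best=H4
  add 246.214.252.0/24 -> H3 at depth 24
  - 148.160.0.0/12 clear@12
  add 246.214.0.0/16 -> H4 at depth 16
  - 230.0.0.0/8 clear@8
  ? 246.214.252.0  path d0:-→d1:-→d2:-→d3:-→d4:-→d5:-→d6:-→d7:-→d8:H4→d9:-→d10:-→d11:-→d12:-→d13:-→d14:-→d15:-→d16:H4→d17:-→d18:-→d19:-→d20:-→d21:-→d22:-→d23:-→d24:H3→d25:-  best=H3
  add 230.243.112.0/20 -> H4 at depth 20
  ? 246.214.252.70  path d0:-→d1:-→d2:-→d3:-→d4:-→d5:-→d6:-→d7:-→d8:H4→d9:-→d10:-→d11:-→d12:-→d13:-→d14:-→d15:-→d16:H4→d17:-→d18:-→d19:-→d20:-→d21:-→d22:-→d23:-→d24:H3→d25:-→d26:-→d27:-→d28:H2  best=H2
  add 148.169.118.6/32 -> H0 at depth 32
  ? 246.214.0.0  path d0:-→d1:-→d2:-→d3:-→d4:-→d5:-→d6:-→d7:-→d8:H4→d9:-→d10:-→d11:-→d12:-→d13:-→d14:-→d15:-→d16:H4  best=H4
  ? 148.169.118.3  path d0:-→d1:-→d2:-→d3:-→d4:-→d5:-→d6:-→d7:-→d8:-→d9:H4→d10:-→d11:-→d12:-→d13:-→d14:-→d15:-→d16:-→d17:-→d18:-→d19:-→d20:-→d21:-→d22:-→d23:H4→d24:-→d25:-→d26:-→d27:-→d28:-→d29:-  best=H4

== LOOKUPS ==
["H0","H0","H4","H4","H4","H1","H4","H4","H3","H2","H4","H4"]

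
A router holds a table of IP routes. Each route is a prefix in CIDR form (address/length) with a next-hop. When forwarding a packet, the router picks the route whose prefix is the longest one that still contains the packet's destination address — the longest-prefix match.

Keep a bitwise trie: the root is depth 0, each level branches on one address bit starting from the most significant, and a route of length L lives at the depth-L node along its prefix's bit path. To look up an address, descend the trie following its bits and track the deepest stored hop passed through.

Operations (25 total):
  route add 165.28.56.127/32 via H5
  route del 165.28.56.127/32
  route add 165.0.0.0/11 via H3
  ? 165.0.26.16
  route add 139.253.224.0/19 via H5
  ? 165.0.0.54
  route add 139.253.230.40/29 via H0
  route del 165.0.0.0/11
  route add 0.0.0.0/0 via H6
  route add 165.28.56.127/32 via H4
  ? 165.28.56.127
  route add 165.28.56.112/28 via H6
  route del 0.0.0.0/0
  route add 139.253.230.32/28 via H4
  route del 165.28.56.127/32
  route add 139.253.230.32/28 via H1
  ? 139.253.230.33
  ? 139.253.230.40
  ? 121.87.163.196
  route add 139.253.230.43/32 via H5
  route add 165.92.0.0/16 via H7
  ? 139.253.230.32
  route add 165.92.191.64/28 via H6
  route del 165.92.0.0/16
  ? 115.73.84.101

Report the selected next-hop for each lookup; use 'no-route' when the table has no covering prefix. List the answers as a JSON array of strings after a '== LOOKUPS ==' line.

Trace:
  + 165.28.56.127/32 (H5) depth=32
  del 165.28.56.127/32 (clear depth 32)
  + 165.0.0.0/11 (H3) depth=11
  ? 165.0.26.16  path d0:-→d1:-→d2:-→d3:-→d4:-→d5:-→d6:-→d7:-→d8:-→d9:-→d10:-→d11:H3  best=H3
  + 139.253.224.0/19 (H5) depth=19
  ? 165.0.0.54  path d0:-→d1:-→d2:-→d3:-→d4:-→d5:-→d6:-→d7:-→d8:-→d9:-→d10:-→d11:H3  best=H3
  + 139.253.230.40/29 (H0) depth=29
  del 165.0.0.0/11 (clear depth 11)
  + 0.0.0.0/0 (H6) depth=0
  + 165.28.56.127/32 (H4) depth=32
  ? 165.28.56.127  path d0:H6→d1:-→d2:-→d3:-→d4:-→d5:-→d6:-→d7:-→d8:-→d9:-→d10:-→d11:-→d12:-→d13:-→d14:-→d15:-→d16:-→d17:-→d18:-→d19:-→d20:-→d21:-→d22:-→d23:-→d24:-→d25:-→d26:-→d27:-→d28:-→d29:-→d30:-→d31:-→d32:H4  best=H4
  + 165.28.56.112/28 (H6) depth=28
  del 0.0.0.0/0 (clear depth 0)
  + 139.253.230.32/28 (H4) depth=28
  del 165.28.56.127/32 (clear depth 32)
  + 139.253.230.32/28 (H1) depth=28
  ? 139.253.230.33  path d0:-→d1:-→d2:-→d3:-→d4:-→d5:-→d6:-→d7:-→d8:-→d9:-→d10:-→d11:-→d12:-→d13:-→d14:-→d15:-→d16:-→d17:-→d18:-→d19:H5→d20:-→d21:-→d22:-→d23:-→d24:-→d25:-→d26:-→d27:-→d28:H1  best=H1
  ? 139.253.230.40  path d0:-→d1:-→d2:-→d3:-→d4:-→d5:-→d6:-→d7:-→d8:-→d9:-→d10:-→d11:-→d12:-→d13:-→d14:-→d15:-→d16:-→d17:-→d18:-→d19:H5→d20:-→d21:-→d22:-→d23:-→d24:-→d25:-→d26:-→d27:-→d28:H1→d29:H0  best=H0
  ? 121.87.163.196  path d0:-  best=no-route
  + 139.253.230.43/32 (H5) depth=32
  + 165.92.0.0/16 (H7) depth=16
  ? 139.253.230.32  path d0:-→d1:-→d2:-→d3:-→d4:-→d5:-→d6:-→d7:-→d8:-→d9:-→d10:-→d11:-→d12:-→d13:-→d14:-→d15:-→d16:-→d17:-→d18:-→d19:H5→d20:-→d21:-→d22:-→d23:-→d24:-→d25:-→d26:-→d27:-→d28:H1  best=H1
  + 165.92.191.64/28 (H6) depth=28
  del 165.92.0.0/16 (clear depth 16)
  ? 115.73.84.101  path d0:-  best=no-route

== LOOKUPS ==
["H3","H3","H4","H1","H0","no-route","H1","no-route"]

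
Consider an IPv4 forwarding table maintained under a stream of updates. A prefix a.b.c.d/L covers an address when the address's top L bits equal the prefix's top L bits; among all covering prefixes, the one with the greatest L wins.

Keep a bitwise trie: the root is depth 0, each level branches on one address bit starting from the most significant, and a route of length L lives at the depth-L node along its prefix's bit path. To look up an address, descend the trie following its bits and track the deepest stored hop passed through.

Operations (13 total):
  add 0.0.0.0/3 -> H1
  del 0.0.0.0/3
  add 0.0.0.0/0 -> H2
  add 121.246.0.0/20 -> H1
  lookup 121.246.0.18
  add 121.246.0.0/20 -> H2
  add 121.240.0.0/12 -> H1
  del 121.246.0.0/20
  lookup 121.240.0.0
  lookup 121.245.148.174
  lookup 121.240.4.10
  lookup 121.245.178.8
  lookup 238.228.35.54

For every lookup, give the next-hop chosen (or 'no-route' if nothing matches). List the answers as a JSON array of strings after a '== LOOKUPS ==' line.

Apply in order:
  + 0.0.0.0/3 (H1) depth=3
  - 0.0.0.0/3 clear@3
  + 0.0.0.0/0 (H2) depth=0
  + 121.246.0.0/20 (H1) depth=20
  ? 121.246.0.18  path d0:H2→d1:-→d2:-→d3:-→d4:-→d5:-→d6:-→d7:-→d8:-→d9:-→d10:-→d11:-→d12:-→d13:-→d14:-→d15:-→d16:-→d17:-→d18:-→d19:-→d20:H1  best=H1
  + 121.246.0.0/20 (H2) depth=20
  + 121.240.0.0/12 (H1) depth=12
  - 121.246.0.0/20 clear@20
  ? 121.240.0.0  path d0:H2→d1:-→d2:-→d3:-→d4:-→d5:-→d6:-→d7:-→d8:-→d9:-→d10:-→d11:-→d12:H1→d13:-  best=H1
  ? 121.245.148.174  path d0:H2→d1:-→d2:-→d3:-→d4:-→d5:-→d6:-→d7:-→d8:-→d9:-→d10:-→d11:-→d12:H1→d13:-→d14:-  best=H1
  ? 121.240.4.10  path d0:H2→d1:-→d2:-→d3:-→d4:-→d5:-→d6:-→d7:-→d8:-→d9:-→d10:-→d11:-→d12:H1→d13:-  best=H1
  ? 121.245.178.8  path d0:H2→d1:-→d2:-→d3:-→d4:-→d5:-→d6:-→d7:-→d8:-→d9:-→d10:-→d11:-→d12:H1→d13:-→d14:-  best=H1
  ? 238.228.35.54  path d0:H2  best=H2

== LOOKUPS ==
["H1","H1","H1","H1","H1","H2"]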